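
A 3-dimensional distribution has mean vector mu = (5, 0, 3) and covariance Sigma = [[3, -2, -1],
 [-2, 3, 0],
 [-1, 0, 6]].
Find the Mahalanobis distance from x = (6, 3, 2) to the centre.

Step 1 — centre the observation: (x - mu) = (1, 3, -1).

Step 2 — invert Sigma (cofactor / det for 3×3, or solve directly):
  Sigma^{-1} = [[0.6667, 0.4444, 0.1111],
 [0.4444, 0.6296, 0.0741],
 [0.1111, 0.0741, 0.1852]].

Step 3 — form the quadratic (x - mu)^T · Sigma^{-1} · (x - mu):
  Sigma^{-1} · (x - mu) = (1.8889, 2.2593, 0.1481).
  (x - mu)^T · [Sigma^{-1} · (x - mu)] = (1)·(1.8889) + (3)·(2.2593) + (-1)·(0.1481) = 8.5185.

Step 4 — take square root: d = √(8.5185) ≈ 2.9187.

d(x, mu) = √(8.5185) ≈ 2.9187


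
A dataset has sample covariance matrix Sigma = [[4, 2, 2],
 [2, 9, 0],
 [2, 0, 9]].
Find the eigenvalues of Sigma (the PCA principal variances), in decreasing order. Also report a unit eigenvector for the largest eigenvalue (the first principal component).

Step 1 — characteristic polynomial p(λ) = det(λI - Sigma) = λ³ - tr·λ² + c_1·λ - det, where tr = trace, c_1 = sum of the principal 2×2 minors, det = det(Sigma):
  tr = 4 + 9 + 9 = 22,
  c_1 = (4·9 - (2)²) + (4·9 - (2)²) + (9·9 - (0)²) = 32 + 32 + 81 = 145,
  det = 4·(9·9 - (0)²) - (2)·((2)·9 - (0)·(2)) + (2)·((2)·(0) - 9·(2)) = 4·(81) - (2)·(18) + (2)·(-18) = 252.
  So p(λ) = λ³ - 22λ² + 145λ - 252.
Step 2 — look for an integer root (rational root theorem: any rational root is an integer divisor of 252). Testing λ = 9:
  p(9) = 729 - 1782 + 1305 - 252 = 0  ✓
  Dividing out (λ - 9): p(λ) = (λ - 9)(λ² - 13λ + 28).
Step 3 — remaining eigenvalues from the quadratic λ² - 13λ + 28 = 0:
  Δ = 13² - 4·28 = 169 - 112 = 57,  λ = (13 ± √57)/2 = (13 ± 7.5498)/2 ≈ 10.2749 or 2.7251.
  Sorted: λ_1 = 10.2749,  λ_2 = 9,  λ_3 = 2.7251  (check: sum = 22 = tr ✓).

Step 4 — unit eigenvector for λ_1 ≈ 10.2749: v spans the null space of (Sigma - λ_1 I), whose rows are
  r_1 = (-6.2749, 2, 2),  r_2 = (2, -1.2749, 0),  r_3 = (2, 0, -1.2749).
  v is orthogonal to every row, so take v ∝ r_1 × r_2 = ((2)·(0) - (2)·(-1.2749), (2)·(2) - (-6.2749)·(0), (-6.2749)·(-1.2749) - (2)·(2)) ≈ (2.5498, 4, 4).
  Let u = (2.5498, 4, 4).
  ||u|| = √((2.5498)² + (4)² + (4)²) = √(38.5017) ≈ 6.205,  v_1 = u/||u|| ≈ (0.4109, 0.6446, 0.6446) (||v_1|| = 1).

λ_1 = 10.2749,  λ_2 = 9,  λ_3 = 2.7251;  v_1 ≈ (0.4109, 0.6446, 0.6446)


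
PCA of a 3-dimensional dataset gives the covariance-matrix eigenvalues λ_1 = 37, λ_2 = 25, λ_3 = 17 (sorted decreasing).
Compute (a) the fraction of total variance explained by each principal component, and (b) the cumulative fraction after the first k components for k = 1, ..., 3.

Step 1 — total variance = trace(Sigma) = Σ λ_i = 37 + 25 + 17 = 79.

Step 2 — fraction explained by component i = λ_i / Σ λ:
  PC1: 37/79 = 0.4684
  PC2: 25/79 = 0.3165
  PC3: 17/79 = 0.2152

Step 3 — cumulative fraction after k components = (λ_1 + ... + λ_k) / Σ λ:
  k = 1: 37/79 = 0.4684
  k = 2: (37 + 25)/79 = 62/79 = 0.7848
  k = 3: (37 + 25 + 17)/79 = 79/79 = 1

Summary (fraction, with percent):

explained: PC1 0.4684 (46.84%), PC2 0.3165 (31.65%), PC3 0.2152 (21.52%);  cumulative: 0.4684, 0.7848, 1


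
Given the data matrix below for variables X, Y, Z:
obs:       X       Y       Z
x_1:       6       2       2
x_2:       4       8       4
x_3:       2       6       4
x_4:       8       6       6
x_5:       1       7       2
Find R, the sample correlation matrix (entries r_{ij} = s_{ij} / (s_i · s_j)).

Step 1 — column means:
  mean(X) = (6 + 4 + 2 + 8 + 1) / 5 = 21/5 = 4.2
  mean(Y) = (2 + 8 + 6 + 6 + 7) / 5 = 29/5 = 5.8
  mean(Z) = (2 + 4 + 4 + 6 + 2) / 5 = 18/5 = 3.6

Step 2 — sample variances and covariances s[i,j] = (1/(n-1)) · Σ_k (x_{k,i} - mean_i) · (x_{k,j} - mean_j), with n-1 = 4:
  s[X,X] = ((1.8)·(1.8) + (-0.2)·(-0.2) + (-2.2)·(-2.2) + (3.8)·(3.8) + (-3.2)·(-3.2)) / 4 = 32.8/4 = 8.2
  s[X,Y] = ((1.8)·(-3.8) + (-0.2)·(2.2) + (-2.2)·(0.2) + (3.8)·(0.2) + (-3.2)·(1.2)) / 4 = -10.8/4 = -2.7
  s[X,Z] = ((1.8)·(-1.6) + (-0.2)·(0.4) + (-2.2)·(0.4) + (3.8)·(2.4) + (-3.2)·(-1.6)) / 4 = 10.4/4 = 2.6
  s[Y,Y] = ((-3.8)·(-3.8) + (2.2)·(2.2) + (0.2)·(0.2) + (0.2)·(0.2) + (1.2)·(1.2)) / 4 = 20.8/4 = 5.2
  s[Y,Z] = ((-3.8)·(-1.6) + (2.2)·(0.4) + (0.2)·(0.4) + (0.2)·(2.4) + (1.2)·(-1.6)) / 4 = 5.6/4 = 1.4
  s[Z,Z] = ((-1.6)·(-1.6) + (0.4)·(0.4) + (0.4)·(0.4) + (2.4)·(2.4) + (-1.6)·(-1.6)) / 4 = 11.2/4 = 2.8
  Sample standard deviations s_i = √(s[i,i]):
  s(X) = √(8.2) = 2.8636
  s(Y) = √(5.2) = 2.2804
  s(Z) = √(2.8) = 1.6733

Step 3 — r_{ij} = s_{ij} / (s_i · s_j):
  r[X,X] = 1 (diagonal).
  r[X,Y] = -2.7 / (2.8636 · 2.2804) = -2.7 / 6.5299 = -0.4135
  r[X,Z] = 2.6 / (2.8636 · 1.6733) = 2.6 / 4.7917 = 0.5426
  r[Y,Y] = 1 (diagonal).
  r[Y,Z] = 1.4 / (2.2804 · 1.6733) = 1.4 / 3.8158 = 0.3669
  r[Z,Z] = 1 (diagonal).

R is symmetric with unit diagonal. Assembling:

R = [[1, -0.4135, 0.5426],
 [-0.4135, 1, 0.3669],
 [0.5426, 0.3669, 1]]


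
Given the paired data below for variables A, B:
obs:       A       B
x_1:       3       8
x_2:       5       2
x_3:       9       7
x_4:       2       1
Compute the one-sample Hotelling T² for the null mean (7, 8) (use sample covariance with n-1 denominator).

Step 1 — sample mean vector:
  mean(A) = (3 + 5 + 9 + 2) / 4 = 19/4 = 4.75
  mean(B) = (8 + 2 + 7 + 1) / 4 = 18/4 = 4.5
  x̄ = (4.75, 4.5),  deviation x̄ - mu_0 = (4.75, 4.5) - (7, 8) = (-2.25, -3.5).

Step 2 — sample covariance matrix, S[i,j] = (1/(n-1)) · Σ_k (x_{k,i} - mean_i) · (x_{k,j} - mean_j), divisor n-1 = 3:
  S[A,A] = ((-1.75)·(-1.75) + (0.25)·(0.25) + (4.25)·(4.25) + (-2.75)·(-2.75)) / 3 = 28.75/3 = 9.5833
  S[A,B] = ((-1.75)·(3.5) + (0.25)·(-2.5) + (4.25)·(2.5) + (-2.75)·(-3.5)) / 3 = 13.5/3 = 4.5
  S[B,B] = ((3.5)·(3.5) + (-2.5)·(-2.5) + (2.5)·(2.5) + (-3.5)·(-3.5)) / 3 = 37/3 = 12.3333
  S = [[9.5833, 4.5],
 [4.5, 12.3333]].

Step 3 — invert S. det(S) = 9.5833·12.3333 - (4.5)² = 97.9444.
  S^{-1} = (1/det) · [[d, -b], [-b, a]] = [[0.1259, -0.0459],
 [-0.0459, 0.0978]].

Step 4 — quadratic form (x̄ - mu_0)^T · S^{-1} · (x̄ - mu_0):
  S^{-1} · (x̄ - mu_0) = (-0.1225, -0.2391),
  (x̄ - mu_0)^T · [...] = (-2.25)·(-0.1225) + (-3.5)·(-0.2391) = 1.1125.

Step 5 — scale by n: T² = 4 · 1.1125 = 4.4498.

T² ≈ 4.4498


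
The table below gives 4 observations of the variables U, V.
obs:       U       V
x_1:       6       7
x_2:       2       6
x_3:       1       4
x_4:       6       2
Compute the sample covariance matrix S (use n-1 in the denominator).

Step 1 — column means:
  mean(U) = (6 + 2 + 1 + 6) / 4 = 15/4 = 3.75
  mean(V) = (7 + 6 + 4 + 2) / 4 = 19/4 = 4.75

Step 2 — sample covariance S[i,j] = (1/(n-1)) · Σ_k (x_{k,i} - mean_i) · (x_{k,j} - mean_j), with n-1 = 3.
  S[U,U] = ((2.25)·(2.25) + (-1.75)·(-1.75) + (-2.75)·(-2.75) + (2.25)·(2.25)) / 3 = 20.75/3 = 6.9167
  S[U,V] = ((2.25)·(2.25) + (-1.75)·(1.25) + (-2.75)·(-0.75) + (2.25)·(-2.75)) / 3 = -1.25/3 = -0.4167
  S[V,V] = ((2.25)·(2.25) + (1.25)·(1.25) + (-0.75)·(-0.75) + (-2.75)·(-2.75)) / 3 = 14.75/3 = 4.9167

S is symmetric (S[j,i] = S[i,j]). Assembling:

S = [[6.9167, -0.4167],
 [-0.4167, 4.9167]]


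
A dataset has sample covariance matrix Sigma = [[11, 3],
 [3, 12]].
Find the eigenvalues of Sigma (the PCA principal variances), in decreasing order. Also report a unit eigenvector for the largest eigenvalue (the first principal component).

Step 1 — characteristic polynomial of 2×2 Sigma:
  det(Sigma - λI) = λ² - trace · λ + det = 0.
  trace = 11 + 12 = 23, det = 11·12 - (3)² = 123.
Step 2 — discriminant:
  Δ = trace² - 4·det = 529 - 492 = 37.
Step 3 — eigenvalues:
  λ = (trace ± √Δ)/2 = (23 ± 6.0828)/2,
  λ_1 = 14.5414,  λ_2 = 8.4586.

Step 4 — unit eigenvector for λ_1: solve (Sigma - λ_1 I)v = 0. First row:
  (11 - 14.5414)·v_x + (3)·v_y = 0, i.e. (-3.5414)·v_x + (3)·v_y = 0,
  so v ∝ (b, λ_1 - a) = (3, 3.5414) = u.
  ||u|| = √((3)² + (3.5414)²) = √(21.5414) ≈ 4.6413,
  v_1 = u/||u|| ≈ (0.6464, 0.763) (||v_1|| = 1).

λ_1 = 14.5414,  λ_2 = 8.4586;  v_1 ≈ (0.6464, 0.763)


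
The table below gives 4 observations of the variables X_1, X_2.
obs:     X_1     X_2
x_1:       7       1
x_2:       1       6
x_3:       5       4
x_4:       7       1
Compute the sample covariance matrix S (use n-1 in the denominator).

Step 1 — column means:
  mean(X_1) = (7 + 1 + 5 + 7) / 4 = 20/4 = 5
  mean(X_2) = (1 + 6 + 4 + 1) / 4 = 12/4 = 3

Step 2 — sample covariance S[i,j] = (1/(n-1)) · Σ_k (x_{k,i} - mean_i) · (x_{k,j} - mean_j), with n-1 = 3.
  S[X_1,X_1] = ((2)·(2) + (-4)·(-4) + (0)·(0) + (2)·(2)) / 3 = 24/3 = 8
  S[X_1,X_2] = ((2)·(-2) + (-4)·(3) + (0)·(1) + (2)·(-2)) / 3 = -20/3 = -6.6667
  S[X_2,X_2] = ((-2)·(-2) + (3)·(3) + (1)·(1) + (-2)·(-2)) / 3 = 18/3 = 6

S is symmetric (S[j,i] = S[i,j]). Assembling:

S = [[8, -6.6667],
 [-6.6667, 6]]


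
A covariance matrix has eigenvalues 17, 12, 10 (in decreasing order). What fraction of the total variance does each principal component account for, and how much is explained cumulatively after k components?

Step 1 — total variance = trace(Sigma) = Σ λ_i = 17 + 12 + 10 = 39.

Step 2 — fraction explained by component i = λ_i / Σ λ:
  PC1: 17/39 = 0.4359
  PC2: 12/39 = 0.3077
  PC3: 10/39 = 0.2564

Step 3 — cumulative fraction after k components = (λ_1 + ... + λ_k) / Σ λ:
  k = 1: 17/39 = 0.4359
  k = 2: (17 + 12)/39 = 29/39 = 0.7436
  k = 3: (17 + 12 + 10)/39 = 39/39 = 1

Summary (fraction, with percent):

explained: PC1 0.4359 (43.59%), PC2 0.3077 (30.77%), PC3 0.2564 (25.64%);  cumulative: 0.4359, 0.7436, 1


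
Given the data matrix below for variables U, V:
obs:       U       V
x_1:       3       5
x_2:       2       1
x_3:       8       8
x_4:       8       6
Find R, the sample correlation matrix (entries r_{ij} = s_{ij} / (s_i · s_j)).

Step 1 — column means:
  mean(U) = (3 + 2 + 8 + 8) / 4 = 21/4 = 5.25
  mean(V) = (5 + 1 + 8 + 6) / 4 = 20/4 = 5

Step 2 — sample variances and covariances s[i,j] = (1/(n-1)) · Σ_k (x_{k,i} - mean_i) · (x_{k,j} - mean_j), with n-1 = 3:
  s[U,U] = ((-2.25)·(-2.25) + (-3.25)·(-3.25) + (2.75)·(2.75) + (2.75)·(2.75)) / 3 = 30.75/3 = 10.25
  s[U,V] = ((-2.25)·(0) + (-3.25)·(-4) + (2.75)·(3) + (2.75)·(1)) / 3 = 24/3 = 8
  s[V,V] = ((0)·(0) + (-4)·(-4) + (3)·(3) + (1)·(1)) / 3 = 26/3 = 8.6667
  Sample standard deviations s_i = √(s[i,i]):
  s(U) = √(10.25) = 3.2016
  s(V) = √(8.6667) = 2.9439

Step 3 — r_{ij} = s_{ij} / (s_i · s_j):
  r[U,U] = 1 (diagonal).
  r[U,V] = 8 / (3.2016 · 2.9439) = 8 / 9.4251 = 0.8488
  r[V,V] = 1 (diagonal).

R is symmetric with unit diagonal. Assembling:

R = [[1, 0.8488],
 [0.8488, 1]]


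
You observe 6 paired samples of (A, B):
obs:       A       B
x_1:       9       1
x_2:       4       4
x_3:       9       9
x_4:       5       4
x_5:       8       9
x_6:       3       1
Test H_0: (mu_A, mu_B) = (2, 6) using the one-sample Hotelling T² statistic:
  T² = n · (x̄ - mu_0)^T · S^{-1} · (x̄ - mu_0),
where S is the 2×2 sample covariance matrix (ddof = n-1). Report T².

Step 1 — sample mean vector:
  mean(A) = (9 + 4 + 9 + 5 + 8 + 3) / 6 = 38/6 = 6.3333
  mean(B) = (1 + 4 + 9 + 4 + 9 + 1) / 6 = 28/6 = 4.6667
  x̄ = (6.3333, 4.6667),  deviation x̄ - mu_0 = (6.3333, 4.6667) - (2, 6) = (4.3333, -1.3333).

Step 2 — sample covariance matrix, S[i,j] = (1/(n-1)) · Σ_k (x_{k,i} - mean_i) · (x_{k,j} - mean_j), divisor n-1 = 5:
  S[A,A] = ((2.6667)·(2.6667) + (-2.3333)·(-2.3333) + (2.6667)·(2.6667) + (-1.3333)·(-1.3333) + (1.6667)·(1.6667) + (-3.3333)·(-3.3333)) / 5 = 35.3333/5 = 7.0667
  S[A,B] = ((2.6667)·(-3.6667) + (-2.3333)·(-0.6667) + (2.6667)·(4.3333) + (-1.3333)·(-0.6667) + (1.6667)·(4.3333) + (-3.3333)·(-3.6667)) / 5 = 23.6667/5 = 4.7333
  S[B,B] = ((-3.6667)·(-3.6667) + (-0.6667)·(-0.6667) + (4.3333)·(4.3333) + (-0.6667)·(-0.6667) + (4.3333)·(4.3333) + (-3.6667)·(-3.6667)) / 5 = 65.3333/5 = 13.0667
  S = [[7.0667, 4.7333],
 [4.7333, 13.0667]].

Step 3 — invert S. det(S) = 7.0667·13.0667 - (4.7333)² = 69.9333.
  S^{-1} = (1/det) · [[d, -b], [-b, a]] = [[0.1868, -0.0677],
 [-0.0677, 0.101]].

Step 4 — quadratic form (x̄ - mu_0)^T · S^{-1} · (x̄ - mu_0):
  S^{-1} · (x̄ - mu_0) = (0.8999, -0.428),
  (x̄ - mu_0)^T · [...] = (4.3333)·(0.8999) + (-1.3333)·(-0.428) = 4.4703.

Step 5 — scale by n: T² = 6 · 4.4703 = 26.8217.

T² ≈ 26.8217


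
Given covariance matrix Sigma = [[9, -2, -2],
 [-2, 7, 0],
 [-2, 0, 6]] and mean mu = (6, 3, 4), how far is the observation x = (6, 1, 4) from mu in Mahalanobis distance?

Step 1 — centre the observation: (x - mu) = (0, -2, 0).

Step 2 — invert Sigma (cofactor / det for 3×3, or solve directly):
  Sigma^{-1} = [[0.1288, 0.0368, 0.0429],
 [0.0368, 0.1534, 0.0123],
 [0.0429, 0.0123, 0.181]].

Step 3 — form the quadratic (x - mu)^T · Sigma^{-1} · (x - mu):
  Sigma^{-1} · (x - mu) = (-0.0736, -0.3067, -0.0245).
  (x - mu)^T · [Sigma^{-1} · (x - mu)] = (0)·(-0.0736) + (-2)·(-0.3067) + (0)·(-0.0245) = 0.6135.

Step 4 — take square root: d = √(0.6135) ≈ 0.7833.

d(x, mu) = √(0.6135) ≈ 0.7833


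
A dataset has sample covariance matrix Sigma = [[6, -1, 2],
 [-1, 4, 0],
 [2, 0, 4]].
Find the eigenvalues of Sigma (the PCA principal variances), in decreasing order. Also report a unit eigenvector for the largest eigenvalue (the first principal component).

Step 1 — characteristic polynomial p(λ) = det(λI - Sigma) = λ³ - tr·λ² + c_1·λ - det, where tr = trace, c_1 = sum of the principal 2×2 minors, det = det(Sigma):
  tr = 6 + 4 + 4 = 14,
  c_1 = (6·4 - (-1)²) + (6·4 - (2)²) + (4·4 - (0)²) = 23 + 20 + 16 = 59,
  det = 6·(4·4 - (0)²) - (-1)·((-1)·4 - (0)·(2)) + (2)·((-1)·(0) - 4·(2)) = 6·(16) - (-1)·(-4) + (2)·(-8) = 76.
  So p(λ) = λ³ - 14λ² + 59λ - 76.
Step 2 — look for an integer root (rational root theorem: any rational root is an integer divisor of 76). Testing λ = 4:
  p(4) = 64 - 224 + 236 - 76 = 0  ✓
  Dividing out (λ - 4): p(λ) = (λ - 4)(λ² - 10λ + 19).
Step 3 — remaining eigenvalues from the quadratic λ² - 10λ + 19 = 0:
  Δ = 10² - 4·19 = 100 - 76 = 24,  λ = (10 ± √24)/2 = (10 ± 4.899)/2 ≈ 7.4495 or 2.5505.
  Sorted: λ_1 = 7.4495,  λ_2 = 4,  λ_3 = 2.5505  (check: sum = 14 = tr ✓).

Step 4 — unit eigenvector for λ_1 ≈ 7.4495: v spans the null space of (Sigma - λ_1 I), whose rows are
  r_1 = (-1.4495, -1, 2),  r_2 = (-1, -3.4495, 0),  r_3 = (2, 0, -3.4495).
  v is orthogonal to every row, so take v ∝ r_1 × r_2 = ((-1)·(0) - (2)·(-3.4495), (2)·(-1) - (-1.4495)·(0), (-1.4495)·(-3.4495) - (-1)·(-1)) ≈ (6.899, -2, 4).
  Let u = (6.899, -2, 4).
  ||u|| = √((6.899)² + (-2)² + (4)²) = √(67.5959) ≈ 8.2217,  v_1 = u/||u|| ≈ (0.8391, -0.2433, 0.4865) (||v_1|| = 1).

λ_1 = 7.4495,  λ_2 = 4,  λ_3 = 2.5505;  v_1 ≈ (0.8391, -0.2433, 0.4865)


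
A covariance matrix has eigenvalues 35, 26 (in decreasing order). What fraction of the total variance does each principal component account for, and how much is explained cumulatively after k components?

Step 1 — total variance = trace(Sigma) = Σ λ_i = 35 + 26 = 61.

Step 2 — fraction explained by component i = λ_i / Σ λ:
  PC1: 35/61 = 0.5738
  PC2: 26/61 = 0.4262

Step 3 — cumulative fraction after k components = (λ_1 + ... + λ_k) / Σ λ:
  k = 1: 35/61 = 0.5738
  k = 2: (35 + 26)/61 = 61/61 = 1

Summary (fraction, with percent):

explained: PC1 0.5738 (57.38%), PC2 0.4262 (42.62%);  cumulative: 0.5738, 1


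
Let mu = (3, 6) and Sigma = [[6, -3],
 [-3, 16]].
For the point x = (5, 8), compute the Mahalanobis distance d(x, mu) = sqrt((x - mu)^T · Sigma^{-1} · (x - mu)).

Step 1 — centre the observation: (x - mu) = (2, 2).

Step 2 — invert Sigma. det(Sigma) = 6·16 - (-3)² = 87.
  Sigma^{-1} = (1/det) · [[d, -b], [-b, a]] = [[0.1839, 0.0345],
 [0.0345, 0.069]].

Step 3 — form the quadratic (x - mu)^T · Sigma^{-1} · (x - mu):
  Sigma^{-1} · (x - mu) = (0.4368, 0.2069).
  (x - mu)^T · [Sigma^{-1} · (x - mu)] = (2)·(0.4368) + (2)·(0.2069) = 1.2874.

Step 4 — take square root: d = √(1.2874) ≈ 1.1346.

d(x, mu) = √(1.2874) ≈ 1.1346


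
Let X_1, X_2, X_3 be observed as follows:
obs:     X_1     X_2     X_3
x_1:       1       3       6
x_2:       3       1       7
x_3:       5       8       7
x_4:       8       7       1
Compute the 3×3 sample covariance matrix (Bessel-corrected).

Step 1 — column means:
  mean(X_1) = (1 + 3 + 5 + 8) / 4 = 17/4 = 4.25
  mean(X_2) = (3 + 1 + 8 + 7) / 4 = 19/4 = 4.75
  mean(X_3) = (6 + 7 + 7 + 1) / 4 = 21/4 = 5.25

Step 2 — sample covariance S[i,j] = (1/(n-1)) · Σ_k (x_{k,i} - mean_i) · (x_{k,j} - mean_j), with n-1 = 3.
  S[X_1,X_1] = ((-3.25)·(-3.25) + (-1.25)·(-1.25) + (0.75)·(0.75) + (3.75)·(3.75)) / 3 = 26.75/3 = 8.9167
  S[X_1,X_2] = ((-3.25)·(-1.75) + (-1.25)·(-3.75) + (0.75)·(3.25) + (3.75)·(2.25)) / 3 = 21.25/3 = 7.0833
  S[X_1,X_3] = ((-3.25)·(0.75) + (-1.25)·(1.75) + (0.75)·(1.75) + (3.75)·(-4.25)) / 3 = -19.25/3 = -6.4167
  S[X_2,X_2] = ((-1.75)·(-1.75) + (-3.75)·(-3.75) + (3.25)·(3.25) + (2.25)·(2.25)) / 3 = 32.75/3 = 10.9167
  S[X_2,X_3] = ((-1.75)·(0.75) + (-3.75)·(1.75) + (3.25)·(1.75) + (2.25)·(-4.25)) / 3 = -11.75/3 = -3.9167
  S[X_3,X_3] = ((0.75)·(0.75) + (1.75)·(1.75) + (1.75)·(1.75) + (-4.25)·(-4.25)) / 3 = 24.75/3 = 8.25

S is symmetric (S[j,i] = S[i,j]). Assembling:

S = [[8.9167, 7.0833, -6.4167],
 [7.0833, 10.9167, -3.9167],
 [-6.4167, -3.9167, 8.25]]


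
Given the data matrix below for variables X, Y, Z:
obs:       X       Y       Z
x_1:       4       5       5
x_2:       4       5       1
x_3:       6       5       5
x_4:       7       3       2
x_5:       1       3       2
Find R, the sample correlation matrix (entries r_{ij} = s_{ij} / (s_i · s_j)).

Step 1 — column means:
  mean(X) = (4 + 4 + 6 + 7 + 1) / 5 = 22/5 = 4.4
  mean(Y) = (5 + 5 + 5 + 3 + 3) / 5 = 21/5 = 4.2
  mean(Z) = (5 + 1 + 5 + 2 + 2) / 5 = 15/5 = 3

Step 2 — sample variances and covariances s[i,j] = (1/(n-1)) · Σ_k (x_{k,i} - mean_i) · (x_{k,j} - mean_j), with n-1 = 4:
  s[X,X] = ((-0.4)·(-0.4) + (-0.4)·(-0.4) + (1.6)·(1.6) + (2.6)·(2.6) + (-3.4)·(-3.4)) / 4 = 21.2/4 = 5.3
  s[X,Y] = ((-0.4)·(0.8) + (-0.4)·(0.8) + (1.6)·(0.8) + (2.6)·(-1.2) + (-3.4)·(-1.2)) / 4 = 1.6/4 = 0.4
  s[X,Z] = ((-0.4)·(2) + (-0.4)·(-2) + (1.6)·(2) + (2.6)·(-1) + (-3.4)·(-1)) / 4 = 4/4 = 1
  s[Y,Y] = ((0.8)·(0.8) + (0.8)·(0.8) + (0.8)·(0.8) + (-1.2)·(-1.2) + (-1.2)·(-1.2)) / 4 = 4.8/4 = 1.2
  s[Y,Z] = ((0.8)·(2) + (0.8)·(-2) + (0.8)·(2) + (-1.2)·(-1) + (-1.2)·(-1)) / 4 = 4/4 = 1
  s[Z,Z] = ((2)·(2) + (-2)·(-2) + (2)·(2) + (-1)·(-1) + (-1)·(-1)) / 4 = 14/4 = 3.5
  Sample standard deviations s_i = √(s[i,i]):
  s(X) = √(5.3) = 2.3022
  s(Y) = √(1.2) = 1.0954
  s(Z) = √(3.5) = 1.8708

Step 3 — r_{ij} = s_{ij} / (s_i · s_j):
  r[X,X] = 1 (diagonal).
  r[X,Y] = 0.4 / (2.3022 · 1.0954) = 0.4 / 2.5219 = 0.1586
  r[X,Z] = 1 / (2.3022 · 1.8708) = 1 / 4.307 = 0.2322
  r[Y,Y] = 1 (diagonal).
  r[Y,Z] = 1 / (1.0954 · 1.8708) = 1 / 2.0494 = 0.488
  r[Z,Z] = 1 (diagonal).

R is symmetric with unit diagonal. Assembling:

R = [[1, 0.1586, 0.2322],
 [0.1586, 1, 0.488],
 [0.2322, 0.488, 1]]


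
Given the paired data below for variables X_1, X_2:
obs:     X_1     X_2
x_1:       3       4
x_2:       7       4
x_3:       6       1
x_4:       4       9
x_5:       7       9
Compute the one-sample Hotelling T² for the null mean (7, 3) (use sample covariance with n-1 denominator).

Step 1 — sample mean vector:
  mean(X_1) = (3 + 7 + 6 + 4 + 7) / 5 = 27/5 = 5.4
  mean(X_2) = (4 + 4 + 1 + 9 + 9) / 5 = 27/5 = 5.4
  x̄ = (5.4, 5.4),  deviation x̄ - mu_0 = (5.4, 5.4) - (7, 3) = (-1.6, 2.4).

Step 2 — sample covariance matrix, S[i,j] = (1/(n-1)) · Σ_k (x_{k,i} - mean_i) · (x_{k,j} - mean_j), divisor n-1 = 4:
  S[X_1,X_1] = ((-2.4)·(-2.4) + (1.6)·(1.6) + (0.6)·(0.6) + (-1.4)·(-1.4) + (1.6)·(1.6)) / 4 = 13.2/4 = 3.3
  S[X_1,X_2] = ((-2.4)·(-1.4) + (1.6)·(-1.4) + (0.6)·(-4.4) + (-1.4)·(3.6) + (1.6)·(3.6)) / 4 = -0.8/4 = -0.2
  S[X_2,X_2] = ((-1.4)·(-1.4) + (-1.4)·(-1.4) + (-4.4)·(-4.4) + (3.6)·(3.6) + (3.6)·(3.6)) / 4 = 49.2/4 = 12.3
  S = [[3.3, -0.2],
 [-0.2, 12.3]].

Step 3 — invert S. det(S) = 3.3·12.3 - (-0.2)² = 40.55.
  S^{-1} = (1/det) · [[d, -b], [-b, a]] = [[0.3033, 0.0049],
 [0.0049, 0.0814]].

Step 4 — quadratic form (x̄ - mu_0)^T · S^{-1} · (x̄ - mu_0):
  S^{-1} · (x̄ - mu_0) = (-0.4735, 0.1874),
  (x̄ - mu_0)^T · [...] = (-1.6)·(-0.4735) + (2.4)·(0.1874) = 1.2074.

Step 5 — scale by n: T² = 5 · 1.2074 = 6.037.

T² ≈ 6.037


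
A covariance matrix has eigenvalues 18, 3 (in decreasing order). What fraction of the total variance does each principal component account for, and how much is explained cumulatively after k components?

Step 1 — total variance = trace(Sigma) = Σ λ_i = 18 + 3 = 21.

Step 2 — fraction explained by component i = λ_i / Σ λ:
  PC1: 18/21 = 0.8571
  PC2: 3/21 = 0.1429

Step 3 — cumulative fraction after k components = (λ_1 + ... + λ_k) / Σ λ:
  k = 1: 18/21 = 0.8571
  k = 2: (18 + 3)/21 = 21/21 = 1

Summary (fraction, with percent):

explained: PC1 0.8571 (85.71%), PC2 0.1429 (14.29%);  cumulative: 0.8571, 1


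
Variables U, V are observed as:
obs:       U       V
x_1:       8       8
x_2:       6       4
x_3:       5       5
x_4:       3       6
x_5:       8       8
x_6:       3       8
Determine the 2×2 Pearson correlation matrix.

Step 1 — column means:
  mean(U) = (8 + 6 + 5 + 3 + 8 + 3) / 6 = 33/6 = 5.5
  mean(V) = (8 + 4 + 5 + 6 + 8 + 8) / 6 = 39/6 = 6.5

Step 2 — sample variances and covariances s[i,j] = (1/(n-1)) · Σ_k (x_{k,i} - mean_i) · (x_{k,j} - mean_j), with n-1 = 5:
  s[U,U] = ((2.5)·(2.5) + (0.5)·(0.5) + (-0.5)·(-0.5) + (-2.5)·(-2.5) + (2.5)·(2.5) + (-2.5)·(-2.5)) / 5 = 25.5/5 = 5.1
  s[U,V] = ((2.5)·(1.5) + (0.5)·(-2.5) + (-0.5)·(-1.5) + (-2.5)·(-0.5) + (2.5)·(1.5) + (-2.5)·(1.5)) / 5 = 4.5/5 = 0.9
  s[V,V] = ((1.5)·(1.5) + (-2.5)·(-2.5) + (-1.5)·(-1.5) + (-0.5)·(-0.5) + (1.5)·(1.5) + (1.5)·(1.5)) / 5 = 15.5/5 = 3.1
  Sample standard deviations s_i = √(s[i,i]):
  s(U) = √(5.1) = 2.2583
  s(V) = √(3.1) = 1.7607

Step 3 — r_{ij} = s_{ij} / (s_i · s_j):
  r[U,U] = 1 (diagonal).
  r[U,V] = 0.9 / (2.2583 · 1.7607) = 0.9 / 3.9762 = 0.2263
  r[V,V] = 1 (diagonal).

R is symmetric with unit diagonal. Assembling:

R = [[1, 0.2263],
 [0.2263, 1]]


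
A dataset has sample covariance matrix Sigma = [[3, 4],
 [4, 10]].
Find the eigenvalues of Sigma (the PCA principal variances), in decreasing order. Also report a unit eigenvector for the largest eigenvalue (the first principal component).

Step 1 — characteristic polynomial of 2×2 Sigma:
  det(Sigma - λI) = λ² - trace · λ + det = 0.
  trace = 3 + 10 = 13, det = 3·10 - (4)² = 14.
Step 2 — discriminant:
  Δ = trace² - 4·det = 169 - 56 = 113.
Step 3 — eigenvalues:
  λ = (trace ± √Δ)/2 = (13 ± 10.6301)/2,
  λ_1 = 11.8151,  λ_2 = 1.1849.

Step 4 — unit eigenvector for λ_1: solve (Sigma - λ_1 I)v = 0. First row:
  (3 - 11.8151)·v_x + (4)·v_y = 0, i.e. (-8.8151)·v_x + (4)·v_y = 0,
  so v ∝ (b, λ_1 - a) = (4, 8.8151) = u.
  ||u|| = √((4)² + (8.8151)²) = √(93.7055) ≈ 9.6802,
  v_1 = u/||u|| ≈ (0.4132, 0.9106) (||v_1|| = 1).

λ_1 = 11.8151,  λ_2 = 1.1849;  v_1 ≈ (0.4132, 0.9106)


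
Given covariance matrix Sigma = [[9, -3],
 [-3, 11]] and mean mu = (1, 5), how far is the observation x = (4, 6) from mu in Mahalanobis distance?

Step 1 — centre the observation: (x - mu) = (3, 1).

Step 2 — invert Sigma. det(Sigma) = 9·11 - (-3)² = 90.
  Sigma^{-1} = (1/det) · [[d, -b], [-b, a]] = [[0.1222, 0.0333],
 [0.0333, 0.1]].

Step 3 — form the quadratic (x - mu)^T · Sigma^{-1} · (x - mu):
  Sigma^{-1} · (x - mu) = (0.4, 0.2).
  (x - mu)^T · [Sigma^{-1} · (x - mu)] = (3)·(0.4) + (1)·(0.2) = 1.4.

Step 4 — take square root: d = √(1.4) ≈ 1.1832.

d(x, mu) = √(1.4) ≈ 1.1832


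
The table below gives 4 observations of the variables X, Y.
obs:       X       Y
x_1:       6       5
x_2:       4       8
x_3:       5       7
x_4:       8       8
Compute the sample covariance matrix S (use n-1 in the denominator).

Step 1 — column means:
  mean(X) = (6 + 4 + 5 + 8) / 4 = 23/4 = 5.75
  mean(Y) = (5 + 8 + 7 + 8) / 4 = 28/4 = 7

Step 2 — sample covariance S[i,j] = (1/(n-1)) · Σ_k (x_{k,i} - mean_i) · (x_{k,j} - mean_j), with n-1 = 3.
  S[X,X] = ((0.25)·(0.25) + (-1.75)·(-1.75) + (-0.75)·(-0.75) + (2.25)·(2.25)) / 3 = 8.75/3 = 2.9167
  S[X,Y] = ((0.25)·(-2) + (-1.75)·(1) + (-0.75)·(0) + (2.25)·(1)) / 3 = 0/3 = 0
  S[Y,Y] = ((-2)·(-2) + (1)·(1) + (0)·(0) + (1)·(1)) / 3 = 6/3 = 2

S is symmetric (S[j,i] = S[i,j]). Assembling:

S = [[2.9167, 0],
 [0, 2]]


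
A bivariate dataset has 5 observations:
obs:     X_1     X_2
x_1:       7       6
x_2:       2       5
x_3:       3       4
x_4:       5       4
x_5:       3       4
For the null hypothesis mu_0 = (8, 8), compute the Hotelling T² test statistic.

Step 1 — sample mean vector:
  mean(X_1) = (7 + 2 + 3 + 5 + 3) / 5 = 20/5 = 4
  mean(X_2) = (6 + 5 + 4 + 4 + 4) / 5 = 23/5 = 4.6
  x̄ = (4, 4.6),  deviation x̄ - mu_0 = (4, 4.6) - (8, 8) = (-4, -3.4).

Step 2 — sample covariance matrix, S[i,j] = (1/(n-1)) · Σ_k (x_{k,i} - mean_i) · (x_{k,j} - mean_j), divisor n-1 = 4:
  S[X_1,X_1] = ((3)·(3) + (-2)·(-2) + (-1)·(-1) + (1)·(1) + (-1)·(-1)) / 4 = 16/4 = 4
  S[X_1,X_2] = ((3)·(1.4) + (-2)·(0.4) + (-1)·(-0.6) + (1)·(-0.6) + (-1)·(-0.6)) / 4 = 4/4 = 1
  S[X_2,X_2] = ((1.4)·(1.4) + (0.4)·(0.4) + (-0.6)·(-0.6) + (-0.6)·(-0.6) + (-0.6)·(-0.6)) / 4 = 3.2/4 = 0.8
  S = [[4, 1],
 [1, 0.8]].

Step 3 — invert S. det(S) = 4·0.8 - (1)² = 2.2.
  S^{-1} = (1/det) · [[d, -b], [-b, a]] = [[0.3636, -0.4545],
 [-0.4545, 1.8182]].

Step 4 — quadratic form (x̄ - mu_0)^T · S^{-1} · (x̄ - mu_0):
  S^{-1} · (x̄ - mu_0) = (0.0909, -4.3636),
  (x̄ - mu_0)^T · [...] = (-4)·(0.0909) + (-3.4)·(-4.3636) = 14.4727.

Step 5 — scale by n: T² = 5 · 14.4727 = 72.3636.

T² ≈ 72.3636


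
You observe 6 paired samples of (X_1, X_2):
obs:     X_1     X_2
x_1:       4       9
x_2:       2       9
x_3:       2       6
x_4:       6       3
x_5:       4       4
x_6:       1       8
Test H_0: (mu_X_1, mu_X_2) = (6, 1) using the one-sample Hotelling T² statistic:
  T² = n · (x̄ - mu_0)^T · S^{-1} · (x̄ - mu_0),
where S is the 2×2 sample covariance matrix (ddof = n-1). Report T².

Step 1 — sample mean vector:
  mean(X_1) = (4 + 2 + 2 + 6 + 4 + 1) / 6 = 19/6 = 3.1667
  mean(X_2) = (9 + 9 + 6 + 3 + 4 + 8) / 6 = 39/6 = 6.5
  x̄ = (3.1667, 6.5),  deviation x̄ - mu_0 = (3.1667, 6.5) - (6, 1) = (-2.8333, 5.5).

Step 2 — sample covariance matrix, S[i,j] = (1/(n-1)) · Σ_k (x_{k,i} - mean_i) · (x_{k,j} - mean_j), divisor n-1 = 5:
  S[X_1,X_1] = ((0.8333)·(0.8333) + (-1.1667)·(-1.1667) + (-1.1667)·(-1.1667) + (2.8333)·(2.8333) + (0.8333)·(0.8333) + (-2.1667)·(-2.1667)) / 5 = 16.8333/5 = 3.3667
  S[X_1,X_2] = ((0.8333)·(2.5) + (-1.1667)·(2.5) + (-1.1667)·(-0.5) + (2.8333)·(-3.5) + (0.8333)·(-2.5) + (-2.1667)·(1.5)) / 5 = -15.5/5 = -3.1
  S[X_2,X_2] = ((2.5)·(2.5) + (2.5)·(2.5) + (-0.5)·(-0.5) + (-3.5)·(-3.5) + (-2.5)·(-2.5) + (1.5)·(1.5)) / 5 = 33.5/5 = 6.7
  S = [[3.3667, -3.1],
 [-3.1, 6.7]].

Step 3 — invert S. det(S) = 3.3667·6.7 - (-3.1)² = 12.9467.
  S^{-1} = (1/det) · [[d, -b], [-b, a]] = [[0.5175, 0.2394],
 [0.2394, 0.26]].

Step 4 — quadratic form (x̄ - mu_0)^T · S^{-1} · (x̄ - mu_0):
  S^{-1} · (x̄ - mu_0) = (-0.1493, 0.7518),
  (x̄ - mu_0)^T · [...] = (-2.8333)·(-0.1493) + (5.5)·(0.7518) = 4.558.

Step 5 — scale by n: T² = 6 · 4.558 = 27.3481.

T² ≈ 27.3481


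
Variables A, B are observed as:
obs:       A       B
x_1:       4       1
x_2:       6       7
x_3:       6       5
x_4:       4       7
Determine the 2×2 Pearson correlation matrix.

Step 1 — column means:
  mean(A) = (4 + 6 + 6 + 4) / 4 = 20/4 = 5
  mean(B) = (1 + 7 + 5 + 7) / 4 = 20/4 = 5

Step 2 — sample variances and covariances s[i,j] = (1/(n-1)) · Σ_k (x_{k,i} - mean_i) · (x_{k,j} - mean_j), with n-1 = 3:
  s[A,A] = ((-1)·(-1) + (1)·(1) + (1)·(1) + (-1)·(-1)) / 3 = 4/3 = 1.3333
  s[A,B] = ((-1)·(-4) + (1)·(2) + (1)·(0) + (-1)·(2)) / 3 = 4/3 = 1.3333
  s[B,B] = ((-4)·(-4) + (2)·(2) + (0)·(0) + (2)·(2)) / 3 = 24/3 = 8
  Sample standard deviations s_i = √(s[i,i]):
  s(A) = √(1.3333) = 1.1547
  s(B) = √(8) = 2.8284

Step 3 — r_{ij} = s_{ij} / (s_i · s_j):
  r[A,A] = 1 (diagonal).
  r[A,B] = 1.3333 / (1.1547 · 2.8284) = 1.3333 / 3.266 = 0.4082
  r[B,B] = 1 (diagonal).

R is symmetric with unit diagonal. Assembling:

R = [[1, 0.4082],
 [0.4082, 1]]


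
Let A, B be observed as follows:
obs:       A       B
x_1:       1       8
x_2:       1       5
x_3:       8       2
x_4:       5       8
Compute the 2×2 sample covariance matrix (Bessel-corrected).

Step 1 — column means:
  mean(A) = (1 + 1 + 8 + 5) / 4 = 15/4 = 3.75
  mean(B) = (8 + 5 + 2 + 8) / 4 = 23/4 = 5.75

Step 2 — sample covariance S[i,j] = (1/(n-1)) · Σ_k (x_{k,i} - mean_i) · (x_{k,j} - mean_j), with n-1 = 3.
  S[A,A] = ((-2.75)·(-2.75) + (-2.75)·(-2.75) + (4.25)·(4.25) + (1.25)·(1.25)) / 3 = 34.75/3 = 11.5833
  S[A,B] = ((-2.75)·(2.25) + (-2.75)·(-0.75) + (4.25)·(-3.75) + (1.25)·(2.25)) / 3 = -17.25/3 = -5.75
  S[B,B] = ((2.25)·(2.25) + (-0.75)·(-0.75) + (-3.75)·(-3.75) + (2.25)·(2.25)) / 3 = 24.75/3 = 8.25

S is symmetric (S[j,i] = S[i,j]). Assembling:

S = [[11.5833, -5.75],
 [-5.75, 8.25]]


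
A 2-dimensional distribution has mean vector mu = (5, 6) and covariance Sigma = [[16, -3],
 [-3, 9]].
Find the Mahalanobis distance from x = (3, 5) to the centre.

Step 1 — centre the observation: (x - mu) = (-2, -1).

Step 2 — invert Sigma. det(Sigma) = 16·9 - (-3)² = 135.
  Sigma^{-1} = (1/det) · [[d, -b], [-b, a]] = [[0.0667, 0.0222],
 [0.0222, 0.1185]].

Step 3 — form the quadratic (x - mu)^T · Sigma^{-1} · (x - mu):
  Sigma^{-1} · (x - mu) = (-0.1556, -0.163).
  (x - mu)^T · [Sigma^{-1} · (x - mu)] = (-2)·(-0.1556) + (-1)·(-0.163) = 0.4741.

Step 4 — take square root: d = √(0.4741) ≈ 0.6885.

d(x, mu) = √(0.4741) ≈ 0.6885


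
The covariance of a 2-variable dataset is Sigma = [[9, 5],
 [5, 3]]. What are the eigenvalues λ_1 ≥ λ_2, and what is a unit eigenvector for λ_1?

Step 1 — characteristic polynomial of 2×2 Sigma:
  det(Sigma - λI) = λ² - trace · λ + det = 0.
  trace = 9 + 3 = 12, det = 9·3 - (5)² = 2.
Step 2 — discriminant:
  Δ = trace² - 4·det = 144 - 8 = 136.
Step 3 — eigenvalues:
  λ = (trace ± √Δ)/2 = (12 ± 11.6619)/2,
  λ_1 = 11.831,  λ_2 = 0.169.

Step 4 — unit eigenvector for λ_1: solve (Sigma - λ_1 I)v = 0. First row:
  (9 - 11.831)·v_x + (5)·v_y = 0, i.e. (-2.831)·v_x + (5)·v_y = 0,
  so v ∝ (b, λ_1 - a) = (5, 2.831) = u.
  ||u|| = √((5)² + (2.831)²) = √(33.0143) ≈ 5.7458,
  v_1 = u/||u|| ≈ (0.8702, 0.4927) (||v_1|| = 1).

λ_1 = 11.831,  λ_2 = 0.169;  v_1 ≈ (0.8702, 0.4927)


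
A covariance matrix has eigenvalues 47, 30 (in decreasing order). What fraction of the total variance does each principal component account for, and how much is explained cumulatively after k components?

Step 1 — total variance = trace(Sigma) = Σ λ_i = 47 + 30 = 77.

Step 2 — fraction explained by component i = λ_i / Σ λ:
  PC1: 47/77 = 0.6104
  PC2: 30/77 = 0.3896

Step 3 — cumulative fraction after k components = (λ_1 + ... + λ_k) / Σ λ:
  k = 1: 47/77 = 0.6104
  k = 2: (47 + 30)/77 = 77/77 = 1

Summary (fraction, with percent):

explained: PC1 0.6104 (61.04%), PC2 0.3896 (38.96%);  cumulative: 0.6104, 1


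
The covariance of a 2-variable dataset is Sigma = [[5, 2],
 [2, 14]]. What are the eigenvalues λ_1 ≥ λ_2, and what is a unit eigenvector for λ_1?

Step 1 — characteristic polynomial of 2×2 Sigma:
  det(Sigma - λI) = λ² - trace · λ + det = 0.
  trace = 5 + 14 = 19, det = 5·14 - (2)² = 66.
Step 2 — discriminant:
  Δ = trace² - 4·det = 361 - 264 = 97.
Step 3 — eigenvalues:
  λ = (trace ± √Δ)/2 = (19 ± 9.8489)/2,
  λ_1 = 14.4244,  λ_2 = 4.5756.

Step 4 — unit eigenvector for λ_1: solve (Sigma - λ_1 I)v = 0. First row:
  (5 - 14.4244)·v_x + (2)·v_y = 0, i.e. (-9.4244)·v_x + (2)·v_y = 0,
  so v ∝ (b, λ_1 - a) = (2, 9.4244) = u.
  ||u|| = √((2)² + (9.4244)²) = √(92.8199) ≈ 9.6343,
  v_1 = u/||u|| ≈ (0.2076, 0.9782) (||v_1|| = 1).

λ_1 = 14.4244,  λ_2 = 4.5756;  v_1 ≈ (0.2076, 0.9782)


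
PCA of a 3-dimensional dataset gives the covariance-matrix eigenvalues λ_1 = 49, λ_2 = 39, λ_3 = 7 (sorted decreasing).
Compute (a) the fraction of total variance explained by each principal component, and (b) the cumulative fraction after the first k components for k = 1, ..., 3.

Step 1 — total variance = trace(Sigma) = Σ λ_i = 49 + 39 + 7 = 95.

Step 2 — fraction explained by component i = λ_i / Σ λ:
  PC1: 49/95 = 0.5158
  PC2: 39/95 = 0.4105
  PC3: 7/95 = 0.0737

Step 3 — cumulative fraction after k components = (λ_1 + ... + λ_k) / Σ λ:
  k = 1: 49/95 = 0.5158
  k = 2: (49 + 39)/95 = 88/95 = 0.9263
  k = 3: (49 + 39 + 7)/95 = 95/95 = 1

Summary (fraction, with percent):

explained: PC1 0.5158 (51.58%), PC2 0.4105 (41.05%), PC3 0.0737 (7.37%);  cumulative: 0.5158, 0.9263, 1


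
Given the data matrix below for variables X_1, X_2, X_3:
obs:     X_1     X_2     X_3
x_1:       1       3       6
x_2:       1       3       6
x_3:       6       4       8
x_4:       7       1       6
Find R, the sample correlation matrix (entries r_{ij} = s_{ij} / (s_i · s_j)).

Step 1 — column means:
  mean(X_1) = (1 + 1 + 6 + 7) / 4 = 15/4 = 3.75
  mean(X_2) = (3 + 3 + 4 + 1) / 4 = 11/4 = 2.75
  mean(X_3) = (6 + 6 + 8 + 6) / 4 = 26/4 = 6.5

Step 2 — sample variances and covariances s[i,j] = (1/(n-1)) · Σ_k (x_{k,i} - mean_i) · (x_{k,j} - mean_j), with n-1 = 3:
  s[X_1,X_1] = ((-2.75)·(-2.75) + (-2.75)·(-2.75) + (2.25)·(2.25) + (3.25)·(3.25)) / 3 = 30.75/3 = 10.25
  s[X_1,X_2] = ((-2.75)·(0.25) + (-2.75)·(0.25) + (2.25)·(1.25) + (3.25)·(-1.75)) / 3 = -4.25/3 = -1.4167
  s[X_1,X_3] = ((-2.75)·(-0.5) + (-2.75)·(-0.5) + (2.25)·(1.5) + (3.25)·(-0.5)) / 3 = 4.5/3 = 1.5
  s[X_2,X_2] = ((0.25)·(0.25) + (0.25)·(0.25) + (1.25)·(1.25) + (-1.75)·(-1.75)) / 3 = 4.75/3 = 1.5833
  s[X_2,X_3] = ((0.25)·(-0.5) + (0.25)·(-0.5) + (1.25)·(1.5) + (-1.75)·(-0.5)) / 3 = 2.5/3 = 0.8333
  s[X_3,X_3] = ((-0.5)·(-0.5) + (-0.5)·(-0.5) + (1.5)·(1.5) + (-0.5)·(-0.5)) / 3 = 3/3 = 1
  Sample standard deviations s_i = √(s[i,i]):
  s(X_1) = √(10.25) = 3.2016
  s(X_2) = √(1.5833) = 1.2583
  s(X_3) = √(1) = 1

Step 3 — r_{ij} = s_{ij} / (s_i · s_j):
  r[X_1,X_1] = 1 (diagonal).
  r[X_1,X_2] = -1.4167 / (3.2016 · 1.2583) = -1.4167 / 4.0285 = -0.3517
  r[X_1,X_3] = 1.5 / (3.2016 · 1) = 1.5 / 3.2016 = 0.4685
  r[X_2,X_2] = 1 (diagonal).
  r[X_2,X_3] = 0.8333 / (1.2583 · 1) = 0.8333 / 1.2583 = 0.6623
  r[X_3,X_3] = 1 (diagonal).

R is symmetric with unit diagonal. Assembling:

R = [[1, -0.3517, 0.4685],
 [-0.3517, 1, 0.6623],
 [0.4685, 0.6623, 1]]


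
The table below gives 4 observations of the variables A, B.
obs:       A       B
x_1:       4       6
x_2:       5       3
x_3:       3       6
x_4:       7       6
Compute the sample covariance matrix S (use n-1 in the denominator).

Step 1 — column means:
  mean(A) = (4 + 5 + 3 + 7) / 4 = 19/4 = 4.75
  mean(B) = (6 + 3 + 6 + 6) / 4 = 21/4 = 5.25

Step 2 — sample covariance S[i,j] = (1/(n-1)) · Σ_k (x_{k,i} - mean_i) · (x_{k,j} - mean_j), with n-1 = 3.
  S[A,A] = ((-0.75)·(-0.75) + (0.25)·(0.25) + (-1.75)·(-1.75) + (2.25)·(2.25)) / 3 = 8.75/3 = 2.9167
  S[A,B] = ((-0.75)·(0.75) + (0.25)·(-2.25) + (-1.75)·(0.75) + (2.25)·(0.75)) / 3 = -0.75/3 = -0.25
  S[B,B] = ((0.75)·(0.75) + (-2.25)·(-2.25) + (0.75)·(0.75) + (0.75)·(0.75)) / 3 = 6.75/3 = 2.25

S is symmetric (S[j,i] = S[i,j]). Assembling:

S = [[2.9167, -0.25],
 [-0.25, 2.25]]


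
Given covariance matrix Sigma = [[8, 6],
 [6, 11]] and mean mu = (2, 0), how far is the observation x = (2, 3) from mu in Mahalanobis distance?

Step 1 — centre the observation: (x - mu) = (0, 3).

Step 2 — invert Sigma. det(Sigma) = 8·11 - (6)² = 52.
  Sigma^{-1} = (1/det) · [[d, -b], [-b, a]] = [[0.2115, -0.1154],
 [-0.1154, 0.1538]].

Step 3 — form the quadratic (x - mu)^T · Sigma^{-1} · (x - mu):
  Sigma^{-1} · (x - mu) = (-0.3462, 0.4615).
  (x - mu)^T · [Sigma^{-1} · (x - mu)] = (0)·(-0.3462) + (3)·(0.4615) = 1.3846.

Step 4 — take square root: d = √(1.3846) ≈ 1.1767.

d(x, mu) = √(1.3846) ≈ 1.1767


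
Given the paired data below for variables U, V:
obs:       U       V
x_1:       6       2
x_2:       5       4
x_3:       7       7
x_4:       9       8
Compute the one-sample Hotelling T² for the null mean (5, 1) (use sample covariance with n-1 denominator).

Step 1 — sample mean vector:
  mean(U) = (6 + 5 + 7 + 9) / 4 = 27/4 = 6.75
  mean(V) = (2 + 4 + 7 + 8) / 4 = 21/4 = 5.25
  x̄ = (6.75, 5.25),  deviation x̄ - mu_0 = (6.75, 5.25) - (5, 1) = (1.75, 4.25).

Step 2 — sample covariance matrix, S[i,j] = (1/(n-1)) · Σ_k (x_{k,i} - mean_i) · (x_{k,j} - mean_j), divisor n-1 = 3:
  S[U,U] = ((-0.75)·(-0.75) + (-1.75)·(-1.75) + (0.25)·(0.25) + (2.25)·(2.25)) / 3 = 8.75/3 = 2.9167
  S[U,V] = ((-0.75)·(-3.25) + (-1.75)·(-1.25) + (0.25)·(1.75) + (2.25)·(2.75)) / 3 = 11.25/3 = 3.75
  S[V,V] = ((-3.25)·(-3.25) + (-1.25)·(-1.25) + (1.75)·(1.75) + (2.75)·(2.75)) / 3 = 22.75/3 = 7.5833
  S = [[2.9167, 3.75],
 [3.75, 7.5833]].

Step 3 — invert S. det(S) = 2.9167·7.5833 - (3.75)² = 8.0556.
  S^{-1} = (1/det) · [[d, -b], [-b, a]] = [[0.9414, -0.4655],
 [-0.4655, 0.3621]].

Step 4 — quadratic form (x̄ - mu_0)^T · S^{-1} · (x̄ - mu_0):
  S^{-1} · (x̄ - mu_0) = (-0.331, 0.7241),
  (x̄ - mu_0)^T · [...] = (1.75)·(-0.331) + (4.25)·(0.7241) = 2.4983.

Step 5 — scale by n: T² = 4 · 2.4983 = 9.9931.

T² ≈ 9.9931


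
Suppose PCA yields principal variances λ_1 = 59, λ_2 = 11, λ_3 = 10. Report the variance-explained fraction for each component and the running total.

Step 1 — total variance = trace(Sigma) = Σ λ_i = 59 + 11 + 10 = 80.

Step 2 — fraction explained by component i = λ_i / Σ λ:
  PC1: 59/80 = 0.7375
  PC2: 11/80 = 0.1375
  PC3: 10/80 = 0.125

Step 3 — cumulative fraction after k components = (λ_1 + ... + λ_k) / Σ λ:
  k = 1: 59/80 = 0.7375
  k = 2: (59 + 11)/80 = 70/80 = 0.875
  k = 3: (59 + 11 + 10)/80 = 80/80 = 1

Summary (fraction, with percent):

explained: PC1 0.7375 (73.75%), PC2 0.1375 (13.75%), PC3 0.125 (12.5%);  cumulative: 0.7375, 0.875, 1


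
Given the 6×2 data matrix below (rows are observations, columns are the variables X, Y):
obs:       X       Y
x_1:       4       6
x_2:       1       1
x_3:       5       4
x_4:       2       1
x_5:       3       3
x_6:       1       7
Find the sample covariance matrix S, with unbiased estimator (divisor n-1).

Step 1 — column means:
  mean(X) = (4 + 1 + 5 + 2 + 3 + 1) / 6 = 16/6 = 2.6667
  mean(Y) = (6 + 1 + 4 + 1 + 3 + 7) / 6 = 22/6 = 3.6667

Step 2 — sample covariance S[i,j] = (1/(n-1)) · Σ_k (x_{k,i} - mean_i) · (x_{k,j} - mean_j), with n-1 = 5.
  S[X,X] = ((1.3333)·(1.3333) + (-1.6667)·(-1.6667) + (2.3333)·(2.3333) + (-0.6667)·(-0.6667) + (0.3333)·(0.3333) + (-1.6667)·(-1.6667)) / 5 = 13.3333/5 = 2.6667
  S[X,Y] = ((1.3333)·(2.3333) + (-1.6667)·(-2.6667) + (2.3333)·(0.3333) + (-0.6667)·(-2.6667) + (0.3333)·(-0.6667) + (-1.6667)·(3.3333)) / 5 = 4.3333/5 = 0.8667
  S[Y,Y] = ((2.3333)·(2.3333) + (-2.6667)·(-2.6667) + (0.3333)·(0.3333) + (-2.6667)·(-2.6667) + (-0.6667)·(-0.6667) + (3.3333)·(3.3333)) / 5 = 31.3333/5 = 6.2667

S is symmetric (S[j,i] = S[i,j]). Assembling:

S = [[2.6667, 0.8667],
 [0.8667, 6.2667]]


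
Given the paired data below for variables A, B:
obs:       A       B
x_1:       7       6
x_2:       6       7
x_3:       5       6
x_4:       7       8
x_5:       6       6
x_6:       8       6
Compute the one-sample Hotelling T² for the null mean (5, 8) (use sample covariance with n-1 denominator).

Step 1 — sample mean vector:
  mean(A) = (7 + 6 + 5 + 7 + 6 + 8) / 6 = 39/6 = 6.5
  mean(B) = (6 + 7 + 6 + 8 + 6 + 6) / 6 = 39/6 = 6.5
  x̄ = (6.5, 6.5),  deviation x̄ - mu_0 = (6.5, 6.5) - (5, 8) = (1.5, -1.5).

Step 2 — sample covariance matrix, S[i,j] = (1/(n-1)) · Σ_k (x_{k,i} - mean_i) · (x_{k,j} - mean_j), divisor n-1 = 5:
  S[A,A] = ((0.5)·(0.5) + (-0.5)·(-0.5) + (-1.5)·(-1.5) + (0.5)·(0.5) + (-0.5)·(-0.5) + (1.5)·(1.5)) / 5 = 5.5/5 = 1.1
  S[A,B] = ((0.5)·(-0.5) + (-0.5)·(0.5) + (-1.5)·(-0.5) + (0.5)·(1.5) + (-0.5)·(-0.5) + (1.5)·(-0.5)) / 5 = 0.5/5 = 0.1
  S[B,B] = ((-0.5)·(-0.5) + (0.5)·(0.5) + (-0.5)·(-0.5) + (1.5)·(1.5) + (-0.5)·(-0.5) + (-0.5)·(-0.5)) / 5 = 3.5/5 = 0.7
  S = [[1.1, 0.1],
 [0.1, 0.7]].

Step 3 — invert S. det(S) = 1.1·0.7 - (0.1)² = 0.76.
  S^{-1} = (1/det) · [[d, -b], [-b, a]] = [[0.9211, -0.1316],
 [-0.1316, 1.4474]].

Step 4 — quadratic form (x̄ - mu_0)^T · S^{-1} · (x̄ - mu_0):
  S^{-1} · (x̄ - mu_0) = (1.5789, -2.3684),
  (x̄ - mu_0)^T · [...] = (1.5)·(1.5789) + (-1.5)·(-2.3684) = 5.9211.

Step 5 — scale by n: T² = 6 · 5.9211 = 35.5263.

T² ≈ 35.5263
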